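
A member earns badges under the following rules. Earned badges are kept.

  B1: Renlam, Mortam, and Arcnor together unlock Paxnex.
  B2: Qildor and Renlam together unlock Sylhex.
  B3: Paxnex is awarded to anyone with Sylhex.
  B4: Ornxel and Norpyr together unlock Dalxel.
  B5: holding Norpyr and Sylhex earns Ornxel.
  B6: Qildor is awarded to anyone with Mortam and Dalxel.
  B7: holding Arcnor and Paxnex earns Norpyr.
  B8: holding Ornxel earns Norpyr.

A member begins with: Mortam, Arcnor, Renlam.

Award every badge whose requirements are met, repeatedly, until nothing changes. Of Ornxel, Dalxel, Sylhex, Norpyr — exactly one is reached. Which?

With Renlam, Mortam, and Arcnor, Paxnex is earned (B1).
With Arcnor and Paxnex, Norpyr is earned (B7).
Dalxel would need Ornxel and Norpyr (B4), but Ornxel is never earned. Sylhex would need Qildor and Renlam (B2), but Qildor is never earned. Ornxel would need Norpyr and Sylhex (B5), but Sylhex is never earned.

Norpyr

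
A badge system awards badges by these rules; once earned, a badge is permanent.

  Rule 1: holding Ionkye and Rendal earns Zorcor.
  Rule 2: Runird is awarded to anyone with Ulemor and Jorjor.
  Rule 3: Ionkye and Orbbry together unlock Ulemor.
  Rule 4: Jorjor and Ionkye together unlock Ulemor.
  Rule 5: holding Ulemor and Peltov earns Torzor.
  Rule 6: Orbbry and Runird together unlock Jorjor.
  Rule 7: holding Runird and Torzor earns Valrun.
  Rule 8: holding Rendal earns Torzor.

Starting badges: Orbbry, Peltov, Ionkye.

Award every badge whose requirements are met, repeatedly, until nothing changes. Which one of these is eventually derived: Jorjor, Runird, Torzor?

Torzor

With Ionkye and Orbbry, Ulemor is earned (Rule 3).
With Ulemor and Peltov, Torzor is earned (Rule 5).
Runird would need Ulemor and Jorjor (Rule 2), but Jorjor is never earned. Jorjor would need Orbbry and Runird (Rule 6), but Runird is never earned.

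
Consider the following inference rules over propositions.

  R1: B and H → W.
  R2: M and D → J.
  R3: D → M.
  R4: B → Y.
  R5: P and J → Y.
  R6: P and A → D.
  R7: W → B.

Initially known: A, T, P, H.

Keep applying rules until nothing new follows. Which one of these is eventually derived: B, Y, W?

Y

P and A hold, so D follows (R6).
From D, R3 gives M.
M and D hold, so J follows (R2).
From P and J, R5 gives Y.
W would need B and H (R1), but B is never established. B would need W (R7), but W is never established.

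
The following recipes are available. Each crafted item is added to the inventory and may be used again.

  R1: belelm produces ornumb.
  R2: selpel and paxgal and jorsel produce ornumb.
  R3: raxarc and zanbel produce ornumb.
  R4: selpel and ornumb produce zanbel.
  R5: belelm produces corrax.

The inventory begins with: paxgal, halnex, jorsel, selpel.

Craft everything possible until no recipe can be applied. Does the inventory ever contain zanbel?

Yes

selpel and paxgal and jorsel → ornumb (R2).
selpel and ornumb → zanbel (R4).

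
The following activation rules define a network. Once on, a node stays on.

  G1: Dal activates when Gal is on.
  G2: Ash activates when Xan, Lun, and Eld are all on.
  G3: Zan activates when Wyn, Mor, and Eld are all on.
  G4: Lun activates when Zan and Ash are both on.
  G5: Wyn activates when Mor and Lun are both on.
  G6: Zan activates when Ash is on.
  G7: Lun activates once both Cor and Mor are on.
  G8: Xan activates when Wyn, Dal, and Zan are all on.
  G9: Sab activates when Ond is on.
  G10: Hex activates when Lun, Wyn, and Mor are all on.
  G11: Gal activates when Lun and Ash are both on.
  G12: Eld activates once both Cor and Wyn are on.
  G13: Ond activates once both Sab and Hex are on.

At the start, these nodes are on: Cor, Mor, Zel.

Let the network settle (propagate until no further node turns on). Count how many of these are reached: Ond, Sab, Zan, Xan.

G7: Cor and Mor on → Lun on.
Mor and Lun are on, so Wyn activates (G5).
G12: Cor and Wyn on → Eld on.
G3: Wyn, Mor, and Eld on → Zan on.
Ond would need Sab and Hex (G13), but Sab never turns on.
Sab would need Ond (G9), but Ond never turns on.
Zan: reached.
Xan would need Wyn, Dal, and Zan (G8), but Dal never turns on.
Reached: Zan — 1 of the 4.

1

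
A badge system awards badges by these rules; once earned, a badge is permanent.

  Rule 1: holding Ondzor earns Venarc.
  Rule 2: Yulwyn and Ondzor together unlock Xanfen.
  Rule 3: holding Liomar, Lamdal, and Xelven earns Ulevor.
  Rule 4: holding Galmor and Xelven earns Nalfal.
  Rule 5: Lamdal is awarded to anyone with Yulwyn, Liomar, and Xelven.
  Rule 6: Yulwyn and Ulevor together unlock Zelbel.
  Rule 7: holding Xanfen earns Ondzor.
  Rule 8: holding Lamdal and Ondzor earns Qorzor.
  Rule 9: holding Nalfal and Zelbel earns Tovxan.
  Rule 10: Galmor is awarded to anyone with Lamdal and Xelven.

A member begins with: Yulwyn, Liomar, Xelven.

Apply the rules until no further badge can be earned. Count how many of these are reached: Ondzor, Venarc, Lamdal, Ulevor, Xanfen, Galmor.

With Yulwyn, Liomar, and Xelven, Lamdal is earned (Rule 5).
With Liomar, Lamdal, and Xelven, Ulevor is earned (Rule 3).
With Lamdal and Xelven, Galmor is earned (Rule 10).
Ondzor would need Xanfen (Rule 7), but Xanfen is never earned.
Venarc would need Ondzor (Rule 1), but Ondzor is never earned.
Lamdal: reached.
Ulevor: reached.
Xanfen would need Yulwyn and Ondzor (Rule 2), but Ondzor is never earned.
Galmor: reached.
Reached: Lamdal, Ulevor, and Galmor — 3 of the 6.

3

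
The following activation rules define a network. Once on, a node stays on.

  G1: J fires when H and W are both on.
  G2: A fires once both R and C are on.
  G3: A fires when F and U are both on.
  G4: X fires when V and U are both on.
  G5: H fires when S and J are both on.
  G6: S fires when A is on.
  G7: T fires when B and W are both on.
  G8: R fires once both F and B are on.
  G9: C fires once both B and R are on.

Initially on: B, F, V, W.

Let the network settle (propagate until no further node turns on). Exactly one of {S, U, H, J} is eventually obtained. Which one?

S

F and B are on, so R fires (G8).
G9: B and R on → C on.
R and C are on, so A fires (G2).
A is on, so S fires (G6).
H would need S and J (G5), but J never turns on. No rule produces U, and it is not given. J would need H and W (G1), but H never turns on.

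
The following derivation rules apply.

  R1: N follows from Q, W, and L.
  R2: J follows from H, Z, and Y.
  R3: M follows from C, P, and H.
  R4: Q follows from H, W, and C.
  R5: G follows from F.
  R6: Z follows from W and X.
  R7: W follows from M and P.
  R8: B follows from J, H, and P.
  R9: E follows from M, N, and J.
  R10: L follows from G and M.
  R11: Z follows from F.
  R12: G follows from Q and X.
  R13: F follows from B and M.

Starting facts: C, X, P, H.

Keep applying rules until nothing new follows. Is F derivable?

No

F would need B and M (R13), but B is never established.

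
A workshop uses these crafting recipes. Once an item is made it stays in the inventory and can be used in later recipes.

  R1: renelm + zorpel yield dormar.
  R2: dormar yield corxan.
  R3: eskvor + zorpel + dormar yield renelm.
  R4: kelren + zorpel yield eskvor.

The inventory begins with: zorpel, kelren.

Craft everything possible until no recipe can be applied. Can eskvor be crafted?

kelren + zorpel → eskvor (R4).

Yes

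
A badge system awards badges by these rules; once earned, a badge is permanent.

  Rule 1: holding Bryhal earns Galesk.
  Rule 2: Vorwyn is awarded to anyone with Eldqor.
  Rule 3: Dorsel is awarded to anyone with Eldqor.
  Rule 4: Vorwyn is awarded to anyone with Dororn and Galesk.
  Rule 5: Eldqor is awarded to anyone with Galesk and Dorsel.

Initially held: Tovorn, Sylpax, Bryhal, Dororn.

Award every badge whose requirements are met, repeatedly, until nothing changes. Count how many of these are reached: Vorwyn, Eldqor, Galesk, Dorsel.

2

With Bryhal, Galesk is earned (Rule 1).
With Dororn and Galesk, Vorwyn is earned (Rule 4).
Vorwyn: reached.
Eldqor would need Galesk and Dorsel (Rule 5), but Dorsel is never earned.
Galesk: reached.
Dorsel would need Eldqor (Rule 3), but Eldqor is never earned.
Reached: Vorwyn and Galesk — 2 of the 4.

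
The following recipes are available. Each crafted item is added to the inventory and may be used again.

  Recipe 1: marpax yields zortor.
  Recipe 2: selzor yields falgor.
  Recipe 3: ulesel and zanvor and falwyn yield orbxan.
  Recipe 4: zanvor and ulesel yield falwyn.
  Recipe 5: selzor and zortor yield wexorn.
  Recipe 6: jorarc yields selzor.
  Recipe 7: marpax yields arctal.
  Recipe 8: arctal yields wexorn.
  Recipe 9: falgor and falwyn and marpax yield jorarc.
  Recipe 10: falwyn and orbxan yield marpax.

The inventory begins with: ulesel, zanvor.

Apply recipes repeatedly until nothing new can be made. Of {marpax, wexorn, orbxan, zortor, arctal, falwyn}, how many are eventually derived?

6

zanvor and ulesel → falwyn (Recipe 4).
Using Recipe 3, ulesel, zanvor, and falwyn make orbxan.
Using Recipe 10, falwyn and orbxan make marpax.
marpax → zortor (Recipe 1).
Using Recipe 7, marpax makes arctal.
arctal → wexorn (Recipe 8).
marpax: reached.
wexorn: reached.
orbxan: reached.
zortor: reached.
arctal: reached.
falwyn: reached.
All 6 are reached.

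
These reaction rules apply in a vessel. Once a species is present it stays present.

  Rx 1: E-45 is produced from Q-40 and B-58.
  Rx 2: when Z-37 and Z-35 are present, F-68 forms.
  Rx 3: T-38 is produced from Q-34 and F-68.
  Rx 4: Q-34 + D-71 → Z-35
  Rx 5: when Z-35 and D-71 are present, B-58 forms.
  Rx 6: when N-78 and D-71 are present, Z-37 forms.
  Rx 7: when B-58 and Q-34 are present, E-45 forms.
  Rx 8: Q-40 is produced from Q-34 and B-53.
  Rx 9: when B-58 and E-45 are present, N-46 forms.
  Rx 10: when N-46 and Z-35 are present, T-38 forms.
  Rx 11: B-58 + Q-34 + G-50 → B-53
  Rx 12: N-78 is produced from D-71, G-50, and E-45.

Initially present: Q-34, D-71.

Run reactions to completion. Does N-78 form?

N-78 would need D-71, G-50, and E-45 (Rx 12), but G-50 never forms.

No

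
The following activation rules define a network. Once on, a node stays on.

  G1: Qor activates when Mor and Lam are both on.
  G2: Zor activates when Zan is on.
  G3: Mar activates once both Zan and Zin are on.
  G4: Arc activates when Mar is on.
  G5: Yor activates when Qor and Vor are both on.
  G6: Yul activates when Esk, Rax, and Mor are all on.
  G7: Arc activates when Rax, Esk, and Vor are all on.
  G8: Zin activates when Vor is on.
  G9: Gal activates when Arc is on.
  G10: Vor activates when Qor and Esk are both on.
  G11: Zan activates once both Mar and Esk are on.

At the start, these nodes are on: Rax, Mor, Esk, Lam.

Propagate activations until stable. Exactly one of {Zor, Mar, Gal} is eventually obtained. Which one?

Gal

G1: Mor and Lam on → Qor on.
G10: Qor and Esk on → Vor on.
Rax, Esk, and Vor are on, so Arc activates (G7).
G9: Arc on → Gal on.
Mar would need Zan and Zin (G3), but Zan never turns on. Zor would need Zan (G2), but Zan never turns on.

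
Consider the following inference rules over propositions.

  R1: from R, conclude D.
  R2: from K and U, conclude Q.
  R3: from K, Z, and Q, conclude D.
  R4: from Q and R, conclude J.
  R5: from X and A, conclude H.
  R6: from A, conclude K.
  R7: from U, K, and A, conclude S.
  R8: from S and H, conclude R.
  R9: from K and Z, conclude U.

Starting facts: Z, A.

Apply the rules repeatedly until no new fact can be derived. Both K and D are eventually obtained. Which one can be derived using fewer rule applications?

K

K: From A, R6 gives K. [1 rule application]
D: A holds, so K follows (R6). From K and Z, R9 gives U. K and U hold, so Q follows (R2). K, Z, and Q hold, so D follows (R3). [4 rule applications]
K needs fewer.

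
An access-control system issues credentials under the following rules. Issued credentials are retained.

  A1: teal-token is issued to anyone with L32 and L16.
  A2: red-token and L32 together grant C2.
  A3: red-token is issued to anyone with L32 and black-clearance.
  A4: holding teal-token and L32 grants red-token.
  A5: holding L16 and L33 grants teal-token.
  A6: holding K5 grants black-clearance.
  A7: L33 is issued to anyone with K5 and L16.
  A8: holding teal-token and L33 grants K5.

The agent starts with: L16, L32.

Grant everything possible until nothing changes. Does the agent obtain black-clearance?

No

black-clearance would need K5 (A6), but K5 is never granted.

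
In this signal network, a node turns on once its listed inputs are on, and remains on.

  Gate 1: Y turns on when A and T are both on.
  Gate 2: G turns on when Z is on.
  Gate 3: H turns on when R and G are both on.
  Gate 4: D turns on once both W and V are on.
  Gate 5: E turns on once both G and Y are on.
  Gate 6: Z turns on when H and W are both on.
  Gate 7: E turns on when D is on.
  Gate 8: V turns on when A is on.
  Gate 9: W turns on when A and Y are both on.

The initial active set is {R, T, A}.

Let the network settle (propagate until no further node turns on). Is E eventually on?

Yes

A and T are on, so Y turns on (Gate 1).
A is on, so V turns on (Gate 8).
Gate 9: A and Y on → W on.
W and V are on, so D turns on (Gate 4).
D is on, so E turns on (Gate 7).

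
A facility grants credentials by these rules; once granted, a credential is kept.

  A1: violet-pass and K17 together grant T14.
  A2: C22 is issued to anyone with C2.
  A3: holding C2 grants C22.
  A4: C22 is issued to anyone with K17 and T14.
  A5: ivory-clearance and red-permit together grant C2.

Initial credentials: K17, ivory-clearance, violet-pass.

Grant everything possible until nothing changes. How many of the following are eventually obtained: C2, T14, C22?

2

Holding violet-pass and K17 grants T14 (A1).
Holding K17 and T14 grants C22 (A4).
C2 would need ivory-clearance and red-permit (A5), but red-permit is never granted.
T14: reached.
C22: reached.
Reached: T14 and C22 — 2 of the 3.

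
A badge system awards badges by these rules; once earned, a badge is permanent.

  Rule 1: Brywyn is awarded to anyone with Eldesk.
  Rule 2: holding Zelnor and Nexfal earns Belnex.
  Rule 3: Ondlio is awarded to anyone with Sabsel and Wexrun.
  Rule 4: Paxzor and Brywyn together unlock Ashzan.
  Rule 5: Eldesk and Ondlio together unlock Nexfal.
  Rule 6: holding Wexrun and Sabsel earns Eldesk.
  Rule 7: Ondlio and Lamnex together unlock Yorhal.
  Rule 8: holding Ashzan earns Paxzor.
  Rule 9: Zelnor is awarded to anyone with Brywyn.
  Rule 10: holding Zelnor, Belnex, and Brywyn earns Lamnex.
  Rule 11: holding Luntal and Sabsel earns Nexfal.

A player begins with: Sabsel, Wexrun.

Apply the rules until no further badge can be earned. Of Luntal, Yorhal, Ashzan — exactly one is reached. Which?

With Wexrun and Sabsel, Eldesk is earned (Rule 6).
With Sabsel and Wexrun, Ondlio is earned (Rule 3).
With Eldesk, Brywyn is earned (Rule 1).
With Eldesk and Ondlio, Nexfal is earned (Rule 5).
With Brywyn, Zelnor is earned (Rule 9).
With Zelnor and Nexfal, Belnex is earned (Rule 2).
With Zelnor, Belnex, and Brywyn, Lamnex is earned (Rule 10).
With Ondlio and Lamnex, Yorhal is earned (Rule 7).
No rule produces Luntal, and it is not given. Ashzan would need Paxzor and Brywyn (Rule 4), but Paxzor is never earned.

Yorhal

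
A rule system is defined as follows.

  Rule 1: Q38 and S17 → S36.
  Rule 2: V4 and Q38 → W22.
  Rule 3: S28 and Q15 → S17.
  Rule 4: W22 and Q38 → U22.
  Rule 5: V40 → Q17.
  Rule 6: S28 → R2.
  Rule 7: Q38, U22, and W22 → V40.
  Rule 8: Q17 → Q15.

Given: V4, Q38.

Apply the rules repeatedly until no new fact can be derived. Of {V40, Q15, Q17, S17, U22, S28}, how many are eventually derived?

From V4 and Q38, Rule 2 gives W22.
From W22 and Q38, Rule 4 gives U22.
Q38, U22, and W22 hold, so V40 follows (Rule 7).
From V40, Rule 5 gives Q17.
Q17 holds, so Q15 follows (Rule 8).
V40: reached.
Q15: reached.
Q17: reached.
S17 would need S28 and Q15 (Rule 3), but S28 is never established.
U22: reached.
No rule produces S28, and it is not given.
Reached: V40, Q15, Q17, and U22 — 4 of the 6.

4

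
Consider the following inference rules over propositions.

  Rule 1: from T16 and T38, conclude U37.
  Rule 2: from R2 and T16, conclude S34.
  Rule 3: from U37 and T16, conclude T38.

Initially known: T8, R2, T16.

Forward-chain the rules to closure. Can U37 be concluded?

No

U37 would need T16 and T38 (Rule 1), but T38 is never established.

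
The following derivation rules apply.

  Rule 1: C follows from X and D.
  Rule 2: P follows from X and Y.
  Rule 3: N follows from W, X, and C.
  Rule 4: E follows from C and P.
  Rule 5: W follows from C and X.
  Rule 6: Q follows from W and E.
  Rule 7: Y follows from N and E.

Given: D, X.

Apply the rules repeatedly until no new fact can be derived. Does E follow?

No

E would need C and P (Rule 4), but P is never established.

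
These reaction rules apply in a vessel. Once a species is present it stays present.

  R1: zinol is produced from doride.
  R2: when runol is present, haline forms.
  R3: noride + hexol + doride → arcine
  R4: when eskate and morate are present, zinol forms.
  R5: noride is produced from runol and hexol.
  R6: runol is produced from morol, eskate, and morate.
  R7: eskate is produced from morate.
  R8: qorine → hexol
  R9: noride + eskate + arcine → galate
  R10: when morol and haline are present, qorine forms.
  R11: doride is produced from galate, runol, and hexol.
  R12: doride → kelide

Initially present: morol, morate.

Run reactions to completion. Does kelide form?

No

kelide would need doride (R12), but doride never forms.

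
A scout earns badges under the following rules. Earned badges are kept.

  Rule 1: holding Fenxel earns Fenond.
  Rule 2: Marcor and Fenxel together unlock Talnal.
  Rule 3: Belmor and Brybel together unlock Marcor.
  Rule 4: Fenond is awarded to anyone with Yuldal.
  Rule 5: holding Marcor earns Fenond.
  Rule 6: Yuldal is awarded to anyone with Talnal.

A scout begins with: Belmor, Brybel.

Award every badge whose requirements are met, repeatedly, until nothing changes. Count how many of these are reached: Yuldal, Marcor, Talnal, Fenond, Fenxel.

With Belmor and Brybel, Marcor is earned (Rule 3).
With Marcor, Fenond is earned (Rule 5).
Yuldal would need Talnal (Rule 6), but Talnal is never earned.
Marcor: reached.
Talnal would need Marcor and Fenxel (Rule 2), but Fenxel is never earned.
Fenond: reached.
No rule produces Fenxel, and it is not given.
Reached: Marcor and Fenond — 2 of the 5.

2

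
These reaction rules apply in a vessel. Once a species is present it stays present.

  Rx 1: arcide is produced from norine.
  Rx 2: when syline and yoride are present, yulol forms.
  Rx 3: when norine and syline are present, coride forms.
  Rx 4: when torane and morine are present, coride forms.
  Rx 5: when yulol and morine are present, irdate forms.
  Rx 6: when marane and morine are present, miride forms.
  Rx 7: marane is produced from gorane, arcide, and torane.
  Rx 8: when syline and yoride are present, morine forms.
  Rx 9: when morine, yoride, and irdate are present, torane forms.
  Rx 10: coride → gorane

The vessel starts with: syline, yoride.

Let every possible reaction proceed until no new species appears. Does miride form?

No

miride would need marane and morine (Rx 6), but marane never forms.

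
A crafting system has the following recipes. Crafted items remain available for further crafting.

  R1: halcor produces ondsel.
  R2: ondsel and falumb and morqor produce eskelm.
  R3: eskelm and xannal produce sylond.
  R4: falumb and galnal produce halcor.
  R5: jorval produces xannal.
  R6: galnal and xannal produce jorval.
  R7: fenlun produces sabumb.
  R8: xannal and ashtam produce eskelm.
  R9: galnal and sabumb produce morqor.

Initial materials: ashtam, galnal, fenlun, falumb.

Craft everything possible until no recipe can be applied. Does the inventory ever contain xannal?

xannal would need jorval (R5), but jorval is never obtained.

No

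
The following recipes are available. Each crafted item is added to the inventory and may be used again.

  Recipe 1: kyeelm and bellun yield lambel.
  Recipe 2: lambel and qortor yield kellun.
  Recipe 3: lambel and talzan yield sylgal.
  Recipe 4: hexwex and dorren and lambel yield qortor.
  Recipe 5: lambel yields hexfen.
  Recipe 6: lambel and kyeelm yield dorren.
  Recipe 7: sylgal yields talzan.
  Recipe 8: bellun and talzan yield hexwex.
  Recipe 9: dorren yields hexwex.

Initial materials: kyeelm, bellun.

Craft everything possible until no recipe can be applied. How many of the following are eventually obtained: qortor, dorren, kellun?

kyeelm and bellun → lambel (Recipe 1).
Using Recipe 6, lambel and kyeelm make dorren.
dorren → hexwex (Recipe 9).
Using Recipe 4, hexwex, dorren, and lambel make qortor.
Using Recipe 2, lambel and qortor make kellun.
qortor: reached.
dorren: reached.
kellun: reached.
All 3 are reached.

3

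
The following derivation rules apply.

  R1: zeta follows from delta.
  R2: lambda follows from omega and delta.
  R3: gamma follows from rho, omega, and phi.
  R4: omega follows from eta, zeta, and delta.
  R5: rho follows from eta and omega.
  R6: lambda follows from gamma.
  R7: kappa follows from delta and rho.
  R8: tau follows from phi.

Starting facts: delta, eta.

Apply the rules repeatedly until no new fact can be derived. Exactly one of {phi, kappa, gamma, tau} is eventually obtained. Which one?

From delta, R1 gives zeta.
eta, zeta, and delta hold, so omega follows (R4).
From eta and omega, R5 gives rho.
delta and rho hold, so kappa follows (R7).
No rule produces phi, and it is not given. gamma would need rho, omega, and phi (R3), but phi is never established. tau would need phi (R8), but phi is never established.

kappa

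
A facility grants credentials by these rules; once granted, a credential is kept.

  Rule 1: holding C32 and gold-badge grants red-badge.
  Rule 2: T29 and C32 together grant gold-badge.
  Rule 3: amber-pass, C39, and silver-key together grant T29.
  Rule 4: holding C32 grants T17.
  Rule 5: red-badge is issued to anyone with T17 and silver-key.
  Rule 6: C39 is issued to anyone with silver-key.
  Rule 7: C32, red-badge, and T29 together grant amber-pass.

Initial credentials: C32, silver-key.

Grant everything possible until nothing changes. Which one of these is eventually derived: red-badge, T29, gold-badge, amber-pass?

red-badge

Holding C32 grants T17 (Rule 4).
Holding T17 and silver-key grants red-badge (Rule 5).
amber-pass would need C32, red-badge, and T29 (Rule 7), but T29 is never granted. T29 would need amber-pass, C39, and silver-key (Rule 3), but amber-pass is never granted. gold-badge would need T29 and C32 (Rule 2), but T29 is never granted.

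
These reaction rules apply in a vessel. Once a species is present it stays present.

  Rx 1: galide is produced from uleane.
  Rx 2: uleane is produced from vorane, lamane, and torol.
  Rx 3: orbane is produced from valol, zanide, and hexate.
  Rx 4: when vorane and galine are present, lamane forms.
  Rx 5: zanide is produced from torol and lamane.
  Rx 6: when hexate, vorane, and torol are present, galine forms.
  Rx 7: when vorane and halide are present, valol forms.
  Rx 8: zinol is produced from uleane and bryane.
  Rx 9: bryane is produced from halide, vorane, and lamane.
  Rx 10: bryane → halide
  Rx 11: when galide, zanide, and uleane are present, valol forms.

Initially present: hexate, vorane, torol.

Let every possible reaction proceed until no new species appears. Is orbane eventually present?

Yes

hexate, vorane, and torol present → galine forms (Rx 6).
vorane and galine present → lamane forms (Rx 4).
vorane, lamane, and torol present → uleane forms (Rx 2).
torol and lamane present → zanide forms (Rx 5).
uleane present → galide forms (Rx 1).
galide, zanide, and uleane present → valol forms (Rx 11).
valol, zanide, and hexate present → orbane forms (Rx 3).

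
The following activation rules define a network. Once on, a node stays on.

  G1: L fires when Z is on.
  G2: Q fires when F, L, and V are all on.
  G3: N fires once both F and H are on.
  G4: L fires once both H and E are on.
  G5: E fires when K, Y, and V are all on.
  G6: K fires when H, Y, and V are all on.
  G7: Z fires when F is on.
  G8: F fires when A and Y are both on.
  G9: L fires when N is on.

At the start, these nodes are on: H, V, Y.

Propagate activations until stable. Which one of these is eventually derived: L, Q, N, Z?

L

G6: H, Y, and V on → K on.
K, Y, and V are on, so E fires (G5).
G4: H and E on → L on.
Q would need F, L, and V (G2), but F never turns on. Z would need F (G7), but F never turns on. N would need F and H (G3), but F never turns on.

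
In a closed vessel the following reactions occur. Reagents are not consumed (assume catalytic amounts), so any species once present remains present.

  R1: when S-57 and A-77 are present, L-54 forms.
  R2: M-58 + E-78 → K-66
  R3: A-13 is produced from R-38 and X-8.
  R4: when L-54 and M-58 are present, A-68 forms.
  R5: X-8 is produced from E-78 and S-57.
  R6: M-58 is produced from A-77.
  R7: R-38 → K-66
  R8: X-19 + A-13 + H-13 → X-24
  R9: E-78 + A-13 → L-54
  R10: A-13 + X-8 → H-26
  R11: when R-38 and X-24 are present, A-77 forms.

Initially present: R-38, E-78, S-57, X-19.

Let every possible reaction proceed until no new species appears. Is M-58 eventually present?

M-58 would need A-77 (R6), but A-77 never forms.

No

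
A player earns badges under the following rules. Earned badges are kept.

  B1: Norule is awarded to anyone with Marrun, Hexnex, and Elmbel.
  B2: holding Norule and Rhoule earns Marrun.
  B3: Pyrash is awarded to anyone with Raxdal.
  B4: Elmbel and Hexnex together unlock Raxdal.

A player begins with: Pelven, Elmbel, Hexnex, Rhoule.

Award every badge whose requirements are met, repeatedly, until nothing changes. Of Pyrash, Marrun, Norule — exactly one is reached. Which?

Pyrash

With Elmbel and Hexnex, Raxdal is earned (B4).
With Raxdal, Pyrash is earned (B3).
Norule would need Marrun, Hexnex, and Elmbel (B1), but Marrun is never earned. Marrun would need Norule and Rhoule (B2), but Norule is never earned.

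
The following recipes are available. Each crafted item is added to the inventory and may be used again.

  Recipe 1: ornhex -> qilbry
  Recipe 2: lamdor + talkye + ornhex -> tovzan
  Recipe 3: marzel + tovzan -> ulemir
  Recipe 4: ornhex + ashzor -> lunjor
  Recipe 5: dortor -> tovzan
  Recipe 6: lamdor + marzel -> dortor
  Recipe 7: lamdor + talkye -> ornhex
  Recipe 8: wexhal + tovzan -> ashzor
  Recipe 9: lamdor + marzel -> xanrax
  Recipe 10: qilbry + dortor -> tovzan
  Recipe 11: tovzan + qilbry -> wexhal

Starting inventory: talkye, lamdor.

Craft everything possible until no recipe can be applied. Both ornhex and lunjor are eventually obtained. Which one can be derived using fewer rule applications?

ornhex

ornhex: lamdor + talkye -> ornhex (Recipe 7). [1 rule application]
lunjor: lamdor + talkye -> ornhex (Recipe 7). lamdor + talkye + ornhex -> tovzan (Recipe 2). ornhex -> qilbry (Recipe 1). Using Recipe 11, tovzan and qilbry make wexhal. Using Recipe 8, wexhal and tovzan make ashzor. Using Recipe 4, ornhex and ashzor make lunjor. [6 rule applications]
ornhex needs fewer.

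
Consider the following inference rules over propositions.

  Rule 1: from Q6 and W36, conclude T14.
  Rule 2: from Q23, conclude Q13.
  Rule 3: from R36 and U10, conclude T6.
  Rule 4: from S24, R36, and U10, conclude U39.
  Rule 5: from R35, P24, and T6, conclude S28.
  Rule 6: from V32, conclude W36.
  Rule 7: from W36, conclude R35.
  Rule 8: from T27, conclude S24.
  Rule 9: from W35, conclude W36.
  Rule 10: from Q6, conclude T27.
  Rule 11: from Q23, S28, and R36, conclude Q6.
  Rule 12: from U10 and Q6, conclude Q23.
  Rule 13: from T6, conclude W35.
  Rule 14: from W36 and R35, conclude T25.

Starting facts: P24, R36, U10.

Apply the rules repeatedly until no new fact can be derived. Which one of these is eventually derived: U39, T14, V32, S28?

S28

R36 and U10 hold, so T6 follows (Rule 3).
T6 holds, so W35 follows (Rule 13).
W35 holds, so W36 follows (Rule 9).
From W36, Rule 7 gives R35.
R35, P24, and T6 hold, so S28 follows (Rule 5).
No rule produces V32, and it is not given. U39 would need S24, R36, and U10 (Rule 4), but S24 is never established. T14 would need Q6 and W36 (Rule 1), but Q6 is never established.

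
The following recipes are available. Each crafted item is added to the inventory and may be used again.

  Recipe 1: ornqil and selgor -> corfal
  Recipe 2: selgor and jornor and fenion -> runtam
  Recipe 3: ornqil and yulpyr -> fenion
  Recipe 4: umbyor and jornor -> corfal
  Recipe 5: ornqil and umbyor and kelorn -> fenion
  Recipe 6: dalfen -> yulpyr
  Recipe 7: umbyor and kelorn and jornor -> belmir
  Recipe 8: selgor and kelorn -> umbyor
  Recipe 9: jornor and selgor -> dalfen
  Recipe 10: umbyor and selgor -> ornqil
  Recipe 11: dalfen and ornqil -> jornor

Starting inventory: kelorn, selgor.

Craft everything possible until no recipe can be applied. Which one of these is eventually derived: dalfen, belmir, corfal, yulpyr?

Using Recipe 8, selgor and kelorn make umbyor.
umbyor and selgor -> ornqil (Recipe 10).
ornqil and selgor -> corfal (Recipe 1).
yulpyr would need dalfen (Recipe 6), but dalfen is never obtained. dalfen would need jornor and selgor (Recipe 9), but jornor is never obtained. belmir would need umbyor, kelorn, and jornor (Recipe 7), but jornor is never obtained.

corfal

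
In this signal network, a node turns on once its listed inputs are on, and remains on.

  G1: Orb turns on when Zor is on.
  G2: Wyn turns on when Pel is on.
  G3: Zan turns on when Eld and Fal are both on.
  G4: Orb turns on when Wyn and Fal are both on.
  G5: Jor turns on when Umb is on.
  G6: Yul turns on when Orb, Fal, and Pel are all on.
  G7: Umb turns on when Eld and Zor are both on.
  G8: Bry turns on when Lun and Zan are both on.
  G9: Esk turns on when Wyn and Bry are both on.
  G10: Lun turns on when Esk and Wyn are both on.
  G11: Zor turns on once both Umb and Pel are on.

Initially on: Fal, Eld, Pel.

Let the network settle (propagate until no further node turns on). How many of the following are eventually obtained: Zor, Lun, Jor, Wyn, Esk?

Pel is on, so Wyn turns on (G2).
Zor would need Umb and Pel (G11), but Umb never turns on.
Lun would need Esk and Wyn (G10), but Esk never turns on.
Jor would need Umb (G5), but Umb never turns on.
Wyn: reached.
Esk would need Wyn and Bry (G9), but Bry never turns on.
Reached: Wyn — 1 of the 5.

1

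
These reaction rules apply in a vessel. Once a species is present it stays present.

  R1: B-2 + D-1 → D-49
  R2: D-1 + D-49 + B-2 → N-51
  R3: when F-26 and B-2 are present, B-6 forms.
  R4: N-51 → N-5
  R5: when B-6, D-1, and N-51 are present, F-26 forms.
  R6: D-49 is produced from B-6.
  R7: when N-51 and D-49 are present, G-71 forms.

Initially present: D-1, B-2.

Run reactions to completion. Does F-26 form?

No

F-26 would need B-6, D-1, and N-51 (R5), but B-6 never forms.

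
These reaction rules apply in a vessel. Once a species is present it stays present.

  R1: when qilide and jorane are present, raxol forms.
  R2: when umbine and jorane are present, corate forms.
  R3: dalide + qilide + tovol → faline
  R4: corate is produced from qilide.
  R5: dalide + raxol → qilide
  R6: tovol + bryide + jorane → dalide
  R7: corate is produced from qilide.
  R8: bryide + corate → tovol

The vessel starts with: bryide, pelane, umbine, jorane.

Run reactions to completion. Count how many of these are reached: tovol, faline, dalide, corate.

3

umbine and jorane present → corate forms (R2).
bryide and corate present → tovol forms (R8).
tovol, bryide, and jorane present → dalide forms (R6).
tovol: reached.
faline would need dalide, qilide, and tovol (R3), but qilide never forms.
dalide: reached.
corate: reached.
Reached: tovol, dalide, and corate — 3 of the 4.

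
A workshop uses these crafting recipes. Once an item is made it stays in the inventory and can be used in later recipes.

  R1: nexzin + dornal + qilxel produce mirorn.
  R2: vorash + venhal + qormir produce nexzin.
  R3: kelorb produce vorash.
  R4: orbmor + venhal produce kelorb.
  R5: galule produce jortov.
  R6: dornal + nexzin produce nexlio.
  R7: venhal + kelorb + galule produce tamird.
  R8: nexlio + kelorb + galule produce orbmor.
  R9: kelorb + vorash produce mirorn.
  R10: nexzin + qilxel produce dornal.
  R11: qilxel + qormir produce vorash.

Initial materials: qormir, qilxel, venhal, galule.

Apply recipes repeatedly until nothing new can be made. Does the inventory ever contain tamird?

tamird would need venhal, kelorb, and galule (R7), but kelorb is never obtained.

No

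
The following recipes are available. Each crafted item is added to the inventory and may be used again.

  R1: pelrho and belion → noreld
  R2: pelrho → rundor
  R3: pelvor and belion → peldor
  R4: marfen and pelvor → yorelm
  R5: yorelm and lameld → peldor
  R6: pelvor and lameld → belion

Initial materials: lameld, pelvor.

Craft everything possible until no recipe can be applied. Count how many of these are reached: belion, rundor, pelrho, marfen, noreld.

Using R6, pelvor and lameld make belion.
belion: reached.
rundor would need pelrho (R2), but pelrho is never obtained.
No rule produces pelrho, and it is not given.
No rule produces marfen, and it is not given.
noreld would need pelrho and belion (R1), but pelrho is never obtained.
Reached: belion — 1 of the 5.

1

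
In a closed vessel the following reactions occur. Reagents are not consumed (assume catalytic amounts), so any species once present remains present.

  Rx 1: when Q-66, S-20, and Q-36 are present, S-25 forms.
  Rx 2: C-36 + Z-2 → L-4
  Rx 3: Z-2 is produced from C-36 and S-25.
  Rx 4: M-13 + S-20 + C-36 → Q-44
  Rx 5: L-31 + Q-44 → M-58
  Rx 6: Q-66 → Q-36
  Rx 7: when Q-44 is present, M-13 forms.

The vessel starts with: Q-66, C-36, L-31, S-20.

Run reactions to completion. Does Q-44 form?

Q-44 would need M-13, S-20, and C-36 (Rx 4), but M-13 never forms.

No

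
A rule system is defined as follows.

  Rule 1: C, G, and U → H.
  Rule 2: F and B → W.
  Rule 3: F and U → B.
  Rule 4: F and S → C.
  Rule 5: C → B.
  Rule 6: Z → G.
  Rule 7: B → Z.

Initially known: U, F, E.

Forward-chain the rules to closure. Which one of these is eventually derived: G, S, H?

From F and U, Rule 3 gives B.
From B, Rule 7 gives Z.
From Z, Rule 6 gives G.
No rule produces S, and it is not given. H would need C, G, and U (Rule 1), but C is never established.

G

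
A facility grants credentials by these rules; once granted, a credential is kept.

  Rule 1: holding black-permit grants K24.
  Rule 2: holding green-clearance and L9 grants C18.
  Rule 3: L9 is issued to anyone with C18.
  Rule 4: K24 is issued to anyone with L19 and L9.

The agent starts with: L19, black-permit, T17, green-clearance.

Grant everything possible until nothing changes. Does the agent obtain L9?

No

L9 would need C18 (Rule 3), but C18 is never granted.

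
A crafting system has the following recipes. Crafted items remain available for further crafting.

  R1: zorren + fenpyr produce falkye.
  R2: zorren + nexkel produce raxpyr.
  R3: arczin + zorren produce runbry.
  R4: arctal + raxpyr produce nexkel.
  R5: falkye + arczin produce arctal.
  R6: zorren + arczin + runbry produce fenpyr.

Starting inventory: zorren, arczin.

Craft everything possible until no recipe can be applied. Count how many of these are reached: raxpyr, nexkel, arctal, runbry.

2

arczin + zorren → runbry (R3).
zorren + arczin + runbry → fenpyr (R6).
Using R1, zorren and fenpyr make falkye.
falkye + arczin → arctal (R5).
raxpyr would need zorren and nexkel (R2), but nexkel is never obtained.
nexkel would need arctal and raxpyr (R4), but raxpyr is never obtained.
arctal: reached.
runbry: reached.
Reached: arctal and runbry — 2 of the 4.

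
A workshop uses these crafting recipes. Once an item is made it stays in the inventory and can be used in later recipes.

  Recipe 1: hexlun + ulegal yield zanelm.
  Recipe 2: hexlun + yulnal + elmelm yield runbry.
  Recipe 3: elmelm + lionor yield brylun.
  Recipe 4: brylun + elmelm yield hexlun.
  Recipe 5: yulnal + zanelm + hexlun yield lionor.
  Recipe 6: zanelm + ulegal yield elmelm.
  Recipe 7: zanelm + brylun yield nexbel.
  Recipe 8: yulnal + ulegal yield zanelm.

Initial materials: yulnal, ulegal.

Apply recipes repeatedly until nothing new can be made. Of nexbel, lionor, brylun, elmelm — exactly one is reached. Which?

elmelm

Using Recipe 8, yulnal and ulegal make zanelm.
zanelm + ulegal → elmelm (Recipe 6).
nexbel would need zanelm and brylun (Recipe 7), but brylun is never obtained. brylun would need elmelm and lionor (Recipe 3), but lionor is never obtained. lionor would need yulnal, zanelm, and hexlun (Recipe 5), but hexlun is never obtained.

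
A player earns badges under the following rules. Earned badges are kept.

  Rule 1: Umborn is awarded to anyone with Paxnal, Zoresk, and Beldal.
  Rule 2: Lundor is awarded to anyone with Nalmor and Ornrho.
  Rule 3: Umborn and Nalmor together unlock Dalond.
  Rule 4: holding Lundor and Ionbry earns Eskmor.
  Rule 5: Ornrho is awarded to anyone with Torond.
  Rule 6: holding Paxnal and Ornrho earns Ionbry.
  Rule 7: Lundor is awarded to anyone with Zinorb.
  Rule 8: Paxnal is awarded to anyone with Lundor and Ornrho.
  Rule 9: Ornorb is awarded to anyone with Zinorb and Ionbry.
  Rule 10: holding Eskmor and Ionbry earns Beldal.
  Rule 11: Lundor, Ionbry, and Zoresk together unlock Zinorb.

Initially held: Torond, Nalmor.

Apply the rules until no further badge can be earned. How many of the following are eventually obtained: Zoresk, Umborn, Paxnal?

With Torond, Ornrho is earned (Rule 5).
With Nalmor and Ornrho, Lundor is earned (Rule 2).
With Lundor and Ornrho, Paxnal is earned (Rule 8).
No rule produces Zoresk, and it is not given.
Umborn would need Paxnal, Zoresk, and Beldal (Rule 1), but Zoresk is never earned.
Paxnal: reached.
Reached: Paxnal — 1 of the 3.

1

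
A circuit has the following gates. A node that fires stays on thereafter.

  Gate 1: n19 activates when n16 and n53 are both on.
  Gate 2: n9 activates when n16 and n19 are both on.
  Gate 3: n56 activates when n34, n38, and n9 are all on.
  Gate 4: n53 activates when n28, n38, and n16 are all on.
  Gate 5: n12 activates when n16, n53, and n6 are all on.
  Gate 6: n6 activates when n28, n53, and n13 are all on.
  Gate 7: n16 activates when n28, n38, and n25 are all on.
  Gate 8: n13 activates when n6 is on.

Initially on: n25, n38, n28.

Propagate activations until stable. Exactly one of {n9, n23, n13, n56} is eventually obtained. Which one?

Gate 7: n28, n38, and n25 on → n16 on.
Gate 4: n28, n38, and n16 on → n53 on.
Gate 1: n16 and n53 on → n19 on.
n16 and n19 are on, so n9 activates (Gate 2).
n56 would need n34, n38, and n9 (Gate 3), but n34 never turns on. n13 would need n6 (Gate 8), but n6 never turns on. No rule produces n23, and it is not given.

n9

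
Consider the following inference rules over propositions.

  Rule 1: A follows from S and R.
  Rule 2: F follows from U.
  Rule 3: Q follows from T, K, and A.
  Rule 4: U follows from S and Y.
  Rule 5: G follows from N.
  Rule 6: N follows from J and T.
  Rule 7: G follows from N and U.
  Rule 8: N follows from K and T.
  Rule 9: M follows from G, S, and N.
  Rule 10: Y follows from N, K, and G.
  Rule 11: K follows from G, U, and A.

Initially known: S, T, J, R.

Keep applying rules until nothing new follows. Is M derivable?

From J and T, Rule 6 gives N.
N holds, so G follows (Rule 5).
G, S, and N hold, so M follows (Rule 9).

Yes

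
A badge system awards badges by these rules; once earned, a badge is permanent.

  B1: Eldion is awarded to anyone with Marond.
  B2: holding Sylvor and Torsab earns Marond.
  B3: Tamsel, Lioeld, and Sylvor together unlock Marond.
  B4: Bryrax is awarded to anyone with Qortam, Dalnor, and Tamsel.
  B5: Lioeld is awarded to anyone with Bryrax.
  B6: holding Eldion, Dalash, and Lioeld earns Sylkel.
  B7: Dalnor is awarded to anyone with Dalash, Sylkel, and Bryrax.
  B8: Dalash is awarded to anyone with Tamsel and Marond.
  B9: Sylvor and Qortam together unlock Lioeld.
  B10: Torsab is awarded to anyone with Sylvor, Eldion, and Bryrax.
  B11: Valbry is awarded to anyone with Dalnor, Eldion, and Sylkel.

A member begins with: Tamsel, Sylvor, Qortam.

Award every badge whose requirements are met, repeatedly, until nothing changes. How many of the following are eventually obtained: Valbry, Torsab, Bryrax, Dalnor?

0

Valbry would need Dalnor, Eldion, and Sylkel (B11), but Dalnor is never earned.
Torsab would need Sylvor, Eldion, and Bryrax (B10), but Bryrax is never earned.
Bryrax would need Qortam, Dalnor, and Tamsel (B4), but Dalnor is never earned.
Dalnor would need Dalash, Sylkel, and Bryrax (B7), but Bryrax is never earned.
None of the 4 are reached.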